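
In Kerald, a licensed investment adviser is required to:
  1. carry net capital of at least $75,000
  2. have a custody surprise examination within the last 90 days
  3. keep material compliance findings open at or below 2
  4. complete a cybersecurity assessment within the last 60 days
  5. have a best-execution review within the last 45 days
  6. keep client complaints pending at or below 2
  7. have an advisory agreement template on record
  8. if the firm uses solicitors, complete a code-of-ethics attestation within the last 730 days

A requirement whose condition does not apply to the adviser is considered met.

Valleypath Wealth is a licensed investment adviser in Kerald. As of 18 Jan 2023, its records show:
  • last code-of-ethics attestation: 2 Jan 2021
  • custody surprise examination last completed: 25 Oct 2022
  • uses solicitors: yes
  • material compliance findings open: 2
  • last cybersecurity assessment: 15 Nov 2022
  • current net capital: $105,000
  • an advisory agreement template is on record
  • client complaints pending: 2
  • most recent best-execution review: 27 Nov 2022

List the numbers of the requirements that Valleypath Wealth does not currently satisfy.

1. net capital $105,000 ≥ $75,000 → met
2. custody surprise examination 85 days ago vs limit 90 → met
3. material compliance findings open 2 ≤ 2 → met
4. cybersecurity assessment 64 days ago vs limit 60 → not met
5. best-execution review 52 days ago vs limit 45 → not met
6. client complaints pending 2 ≤ 2 → met
7. advisory agreement template present → met
8. condition 'uses solicitors' holds; code-of-ethics attestation 746 days ago vs limit 730 → not met
Not met: 4, 5, 8

4, 5, 8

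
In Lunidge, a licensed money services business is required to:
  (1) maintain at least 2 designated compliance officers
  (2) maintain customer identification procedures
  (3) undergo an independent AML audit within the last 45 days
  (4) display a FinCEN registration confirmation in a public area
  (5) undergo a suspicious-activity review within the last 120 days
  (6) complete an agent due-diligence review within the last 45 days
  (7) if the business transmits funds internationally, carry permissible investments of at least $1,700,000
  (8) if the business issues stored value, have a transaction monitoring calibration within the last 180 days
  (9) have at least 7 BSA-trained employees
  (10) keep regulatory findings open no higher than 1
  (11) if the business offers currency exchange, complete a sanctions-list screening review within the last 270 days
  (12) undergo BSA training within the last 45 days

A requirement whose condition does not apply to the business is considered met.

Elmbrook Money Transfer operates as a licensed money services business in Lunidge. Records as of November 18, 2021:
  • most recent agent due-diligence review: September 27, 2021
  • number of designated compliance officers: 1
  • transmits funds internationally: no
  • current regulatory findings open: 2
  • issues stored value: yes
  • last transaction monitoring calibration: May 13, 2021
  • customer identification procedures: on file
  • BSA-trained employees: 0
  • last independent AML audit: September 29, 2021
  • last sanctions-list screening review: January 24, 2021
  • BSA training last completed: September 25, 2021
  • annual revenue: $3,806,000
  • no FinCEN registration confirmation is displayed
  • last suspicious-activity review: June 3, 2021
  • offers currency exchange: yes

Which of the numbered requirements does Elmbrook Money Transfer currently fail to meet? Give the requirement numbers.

1. designated compliance officers 1 < 2 → not met
2. customer identification procedures present → met
3. independent AML audit 50 days ago vs limit 45 → not met
4. FinCEN registration confirmation absent → not met
5. suspicious-activity review 168 days ago vs limit 120 → not met
6. agent due-diligence review 52 days ago vs limit 45 → not met
7. condition 'transmits funds internationally' does not hold → requirement n/a → met
8. condition 'issues stored value' holds; transaction monitoring calibration 189 days ago vs limit 180 → not met
9. BSA-trained employees 0 < 7 → not met
10. regulatory findings open 2 > 1 → not met
11. condition 'offers currency exchange' holds; sanctions-list screening review 298 days ago vs limit 270 → not met
12. BSA training 54 days ago vs limit 45 → not met
Not met: 1, 3, 4, 5, 6, 8, 9, 10, 11, 12

1, 3, 4, 5, 6, 8, 9, 10, 11, 12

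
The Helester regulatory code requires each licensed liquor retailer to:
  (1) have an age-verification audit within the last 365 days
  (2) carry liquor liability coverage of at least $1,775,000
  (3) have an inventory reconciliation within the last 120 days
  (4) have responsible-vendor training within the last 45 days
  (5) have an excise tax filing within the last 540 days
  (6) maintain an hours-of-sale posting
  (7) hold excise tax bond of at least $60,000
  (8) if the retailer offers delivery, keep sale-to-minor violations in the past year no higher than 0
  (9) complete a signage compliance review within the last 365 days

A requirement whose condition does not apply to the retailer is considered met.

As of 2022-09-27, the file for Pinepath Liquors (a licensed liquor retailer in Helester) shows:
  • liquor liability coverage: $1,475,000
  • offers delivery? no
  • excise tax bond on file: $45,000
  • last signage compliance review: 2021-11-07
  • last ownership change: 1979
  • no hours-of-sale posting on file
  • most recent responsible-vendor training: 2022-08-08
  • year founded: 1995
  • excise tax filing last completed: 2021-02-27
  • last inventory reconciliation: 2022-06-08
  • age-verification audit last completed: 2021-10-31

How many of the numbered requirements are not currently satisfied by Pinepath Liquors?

1. age-verification audit 331 days ago vs limit 365 → met
2. liquor liability coverage $1,475,000 < $1,775,000 → not met
3. inventory reconciliation 111 days ago vs limit 120 → met
4. responsible-vendor training 50 days ago vs limit 45 → not met
5. excise tax filing 577 days ago vs limit 540 → not met
6. hours-of-sale posting absent → not met
7. excise tax bond $45,000 < $60,000 → not met
8. condition 'offers delivery' does not hold → requirement n/a → met
9. signage compliance review 324 days ago vs limit 365 → met
Not met: 5 of 9

5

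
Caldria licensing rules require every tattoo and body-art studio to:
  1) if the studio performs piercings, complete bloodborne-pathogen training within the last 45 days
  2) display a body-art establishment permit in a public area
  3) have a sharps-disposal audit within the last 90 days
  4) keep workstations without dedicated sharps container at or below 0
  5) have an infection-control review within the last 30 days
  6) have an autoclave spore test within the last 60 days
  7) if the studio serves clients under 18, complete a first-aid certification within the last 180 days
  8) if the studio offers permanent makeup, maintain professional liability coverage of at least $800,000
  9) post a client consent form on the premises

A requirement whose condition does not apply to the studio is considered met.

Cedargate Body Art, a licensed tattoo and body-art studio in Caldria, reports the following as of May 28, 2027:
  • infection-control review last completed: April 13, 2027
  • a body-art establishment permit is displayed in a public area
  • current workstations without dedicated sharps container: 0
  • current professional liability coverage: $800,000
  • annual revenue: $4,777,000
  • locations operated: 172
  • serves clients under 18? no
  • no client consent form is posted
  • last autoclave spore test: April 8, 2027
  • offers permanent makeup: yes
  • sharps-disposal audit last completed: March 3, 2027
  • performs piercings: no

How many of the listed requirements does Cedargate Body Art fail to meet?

1. condition 'performs piercings' does not hold → requirement n/a → met
2. body-art establishment permit present → met
3. sharps-disposal audit 86 days ago vs limit 90 → met
4. workstations without dedicated sharps container 0 ≤ 0 → met
5. infection-control review 45 days ago vs limit 30 → not met
6. autoclave spore test 50 days ago vs limit 60 → met
7. condition 'serves clients under 18' does not hold → requirement n/a → met
8. condition 'offers permanent makeup' holds; professional liability coverage $800,000 ≥ $800,000 → met
9. client consent form absent → not met
Not met: 2 of 9

2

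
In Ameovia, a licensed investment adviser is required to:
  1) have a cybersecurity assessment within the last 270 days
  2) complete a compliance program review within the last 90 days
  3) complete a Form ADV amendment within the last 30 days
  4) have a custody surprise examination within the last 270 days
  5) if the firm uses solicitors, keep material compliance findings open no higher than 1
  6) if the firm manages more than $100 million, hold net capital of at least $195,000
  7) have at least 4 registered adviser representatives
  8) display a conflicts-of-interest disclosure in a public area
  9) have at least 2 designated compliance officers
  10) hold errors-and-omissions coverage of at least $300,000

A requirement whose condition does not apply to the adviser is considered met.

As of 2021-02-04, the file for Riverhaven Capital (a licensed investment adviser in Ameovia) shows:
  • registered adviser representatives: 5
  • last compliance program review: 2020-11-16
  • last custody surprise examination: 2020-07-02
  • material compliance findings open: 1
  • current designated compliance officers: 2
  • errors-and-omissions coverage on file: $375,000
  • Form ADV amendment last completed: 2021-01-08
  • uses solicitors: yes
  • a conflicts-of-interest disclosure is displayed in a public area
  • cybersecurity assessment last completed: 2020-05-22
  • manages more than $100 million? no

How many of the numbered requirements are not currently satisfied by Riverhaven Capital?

0

1. cybersecurity assessment 258 days ago vs limit 270 → met
2. compliance program review 80 days ago vs limit 90 → met
3. Form ADV amendment 27 days ago vs limit 30 → met
4. custody surprise examination 217 days ago vs limit 270 → met
5. condition 'uses solicitors' holds; material compliance findings open 1 ≤ 1 → met
6. condition 'manages more than $100 million' does not hold → requirement n/a → met
7. registered adviser representatives 5 ≥ 4 → met
8. conflicts-of-interest disclosure present → met
9. designated compliance officers 2 ≥ 2 → met
10. errors-and-omissions coverage $375,000 ≥ $300,000 → met
Not met: 0 of 10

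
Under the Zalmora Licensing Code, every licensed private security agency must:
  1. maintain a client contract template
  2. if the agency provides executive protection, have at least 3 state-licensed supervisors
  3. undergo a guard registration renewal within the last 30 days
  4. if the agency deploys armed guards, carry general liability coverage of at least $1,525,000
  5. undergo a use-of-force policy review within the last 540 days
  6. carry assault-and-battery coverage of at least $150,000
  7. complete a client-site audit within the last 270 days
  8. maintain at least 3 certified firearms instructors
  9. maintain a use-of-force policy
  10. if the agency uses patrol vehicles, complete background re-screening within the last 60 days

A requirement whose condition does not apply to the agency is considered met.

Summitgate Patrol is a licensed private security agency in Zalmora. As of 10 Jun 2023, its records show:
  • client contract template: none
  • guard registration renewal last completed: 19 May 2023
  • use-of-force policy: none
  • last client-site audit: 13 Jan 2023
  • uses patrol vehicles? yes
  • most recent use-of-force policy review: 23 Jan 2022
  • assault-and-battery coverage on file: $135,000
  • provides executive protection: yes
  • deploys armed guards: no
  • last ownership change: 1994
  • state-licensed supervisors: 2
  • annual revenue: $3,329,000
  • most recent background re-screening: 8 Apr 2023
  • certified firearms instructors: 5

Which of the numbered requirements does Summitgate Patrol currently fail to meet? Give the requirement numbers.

1. client contract template absent → not met
2. condition 'provides executive protection' holds; state-licensed supervisors 2 < 3 → not met
3. guard registration renewal 22 days ago vs limit 30 → met
4. condition 'deploys armed guards' does not hold → requirement n/a → met
5. use-of-force policy review 503 days ago vs limit 540 → met
6. assault-and-battery coverage $135,000 < $150,000 → not met
7. client-site audit 148 days ago vs limit 270 → met
8. certified firearms instructors 5 ≥ 3 → met
9. use-of-force policy absent → not met
10. condition 'uses patrol vehicles' holds; background re-screening 63 days ago vs limit 60 → not met
Not met: 1, 2, 6, 9, 10

1, 2, 6, 9, 10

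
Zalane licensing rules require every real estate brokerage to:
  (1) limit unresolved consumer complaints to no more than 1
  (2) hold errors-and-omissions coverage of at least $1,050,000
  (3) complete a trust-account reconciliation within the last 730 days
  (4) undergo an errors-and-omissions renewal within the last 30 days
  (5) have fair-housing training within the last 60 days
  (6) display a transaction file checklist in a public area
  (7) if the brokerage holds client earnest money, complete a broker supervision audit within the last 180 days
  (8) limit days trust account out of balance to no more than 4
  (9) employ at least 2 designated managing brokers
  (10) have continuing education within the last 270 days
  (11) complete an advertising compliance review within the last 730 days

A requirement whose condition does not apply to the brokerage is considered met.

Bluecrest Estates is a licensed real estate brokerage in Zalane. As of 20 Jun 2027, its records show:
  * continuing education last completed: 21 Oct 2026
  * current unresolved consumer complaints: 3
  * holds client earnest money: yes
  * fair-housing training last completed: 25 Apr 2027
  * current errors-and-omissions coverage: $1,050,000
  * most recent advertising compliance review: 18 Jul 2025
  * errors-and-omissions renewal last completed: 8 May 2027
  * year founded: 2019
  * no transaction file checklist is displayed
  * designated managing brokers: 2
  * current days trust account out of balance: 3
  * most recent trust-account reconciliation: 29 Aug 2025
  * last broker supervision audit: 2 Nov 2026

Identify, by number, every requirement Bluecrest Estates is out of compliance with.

1, 4, 6, 7

1. unresolved consumer complaints 3 > 1 → not met
2. errors-and-omissions coverage $1,050,000 ≥ $1,050,000 → met
3. trust-account reconciliation 660 days ago vs limit 730 → met
4. errors-and-omissions renewal 43 days ago vs limit 30 → not met
5. fair-housing training 56 days ago vs limit 60 → met
6. transaction file checklist absent → not met
7. condition 'holds client earnest money' holds; broker supervision audit 230 days ago vs limit 180 → not met
8. days trust account out of balance 3 ≤ 4 → met
9. designated managing brokers 2 ≥ 2 → met
10. continuing education 242 days ago vs limit 270 → met
11. advertising compliance review 702 days ago vs limit 730 → met
Not met: 1, 4, 6, 7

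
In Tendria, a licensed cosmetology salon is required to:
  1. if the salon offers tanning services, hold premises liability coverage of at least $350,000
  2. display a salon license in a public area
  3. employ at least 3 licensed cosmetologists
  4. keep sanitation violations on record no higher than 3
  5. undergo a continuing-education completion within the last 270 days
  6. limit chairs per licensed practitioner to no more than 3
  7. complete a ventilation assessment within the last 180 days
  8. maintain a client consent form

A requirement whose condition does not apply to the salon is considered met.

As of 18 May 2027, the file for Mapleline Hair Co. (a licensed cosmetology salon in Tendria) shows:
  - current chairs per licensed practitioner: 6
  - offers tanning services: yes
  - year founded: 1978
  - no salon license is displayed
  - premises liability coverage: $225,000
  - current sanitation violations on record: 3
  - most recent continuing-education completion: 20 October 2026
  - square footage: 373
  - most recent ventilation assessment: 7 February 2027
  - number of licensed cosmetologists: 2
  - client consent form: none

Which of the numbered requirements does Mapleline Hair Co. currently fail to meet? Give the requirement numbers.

1, 2, 3, 6, 8

1. condition 'offers tanning services' holds; premises liability coverage $225,000 < $350,000 → not met
2. salon license absent → not met
3. licensed cosmetologists 2 < 3 → not met
4. sanitation violations on record 3 ≤ 3 → met
5. continuing-education completion 210 days ago vs limit 270 → met
6. chairs per licensed practitioner 6 > 3 → not met
7. ventilation assessment 100 days ago vs limit 180 → met
8. client consent form absent → not met
Not met: 1, 2, 3, 6, 8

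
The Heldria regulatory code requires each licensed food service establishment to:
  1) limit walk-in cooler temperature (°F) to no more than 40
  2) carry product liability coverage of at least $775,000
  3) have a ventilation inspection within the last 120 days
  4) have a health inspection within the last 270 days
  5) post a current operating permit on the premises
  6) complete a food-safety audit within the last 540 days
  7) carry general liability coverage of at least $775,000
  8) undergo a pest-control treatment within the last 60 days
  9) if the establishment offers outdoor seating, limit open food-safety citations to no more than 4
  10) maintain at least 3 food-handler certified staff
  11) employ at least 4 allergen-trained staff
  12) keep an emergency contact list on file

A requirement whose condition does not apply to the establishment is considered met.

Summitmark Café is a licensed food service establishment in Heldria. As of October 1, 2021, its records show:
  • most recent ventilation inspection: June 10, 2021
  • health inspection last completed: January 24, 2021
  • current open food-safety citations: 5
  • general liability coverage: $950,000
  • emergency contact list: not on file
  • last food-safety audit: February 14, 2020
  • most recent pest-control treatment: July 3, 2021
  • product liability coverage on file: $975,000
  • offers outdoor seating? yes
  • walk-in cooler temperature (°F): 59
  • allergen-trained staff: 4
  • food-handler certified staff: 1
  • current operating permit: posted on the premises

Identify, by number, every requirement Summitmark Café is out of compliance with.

1, 6, 8, 9, 10, 12

1. walk-in cooler temperature (°F) 59 > 40 → not met
2. product liability coverage $975,000 ≥ $775,000 → met
3. ventilation inspection 113 days ago vs limit 120 → met
4. health inspection 250 days ago vs limit 270 → met
5. current operating permit present → met
6. food-safety audit 595 days ago vs limit 540 → not met
7. general liability coverage $950,000 ≥ $775,000 → met
8. pest-control treatment 90 days ago vs limit 60 → not met
9. condition 'offers outdoor seating' holds; open food-safety citations 5 > 4 → not met
10. food-handler certified staff 1 < 3 → not met
11. allergen-trained staff 4 ≥ 4 → met
12. emergency contact list absent → not met
Not met: 1, 6, 8, 9, 10, 12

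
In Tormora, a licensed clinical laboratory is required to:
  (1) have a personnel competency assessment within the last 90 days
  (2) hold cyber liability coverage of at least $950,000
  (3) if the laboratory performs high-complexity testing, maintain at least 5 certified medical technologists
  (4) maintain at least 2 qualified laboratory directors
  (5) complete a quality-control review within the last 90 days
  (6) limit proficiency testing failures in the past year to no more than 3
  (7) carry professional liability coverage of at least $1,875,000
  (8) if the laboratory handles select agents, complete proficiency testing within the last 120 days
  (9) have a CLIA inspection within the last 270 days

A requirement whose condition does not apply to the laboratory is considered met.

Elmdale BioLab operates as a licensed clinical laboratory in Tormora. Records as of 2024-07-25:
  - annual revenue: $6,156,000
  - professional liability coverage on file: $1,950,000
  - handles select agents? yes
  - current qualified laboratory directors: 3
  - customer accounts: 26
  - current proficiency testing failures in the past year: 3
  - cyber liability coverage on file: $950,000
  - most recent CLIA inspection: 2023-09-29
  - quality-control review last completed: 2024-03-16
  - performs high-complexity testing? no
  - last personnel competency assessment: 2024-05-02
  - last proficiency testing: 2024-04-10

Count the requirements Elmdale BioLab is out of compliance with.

1. personnel competency assessment 84 days ago vs limit 90 → met
2. cyber liability coverage $950,000 ≥ $950,000 → met
3. condition 'performs high-complexity testing' does not hold → requirement n/a → met
4. qualified laboratory directors 3 ≥ 2 → met
5. quality-control review 131 days ago vs limit 90 → not met
6. proficiency testing failures in the past year 3 ≤ 3 → met
7. professional liability coverage $1,950,000 ≥ $1,875,000 → met
8. condition 'handles select agents' holds; proficiency testing 106 days ago vs limit 120 → met
9. CLIA inspection 300 days ago vs limit 270 → not met
Not met: 2 of 9

2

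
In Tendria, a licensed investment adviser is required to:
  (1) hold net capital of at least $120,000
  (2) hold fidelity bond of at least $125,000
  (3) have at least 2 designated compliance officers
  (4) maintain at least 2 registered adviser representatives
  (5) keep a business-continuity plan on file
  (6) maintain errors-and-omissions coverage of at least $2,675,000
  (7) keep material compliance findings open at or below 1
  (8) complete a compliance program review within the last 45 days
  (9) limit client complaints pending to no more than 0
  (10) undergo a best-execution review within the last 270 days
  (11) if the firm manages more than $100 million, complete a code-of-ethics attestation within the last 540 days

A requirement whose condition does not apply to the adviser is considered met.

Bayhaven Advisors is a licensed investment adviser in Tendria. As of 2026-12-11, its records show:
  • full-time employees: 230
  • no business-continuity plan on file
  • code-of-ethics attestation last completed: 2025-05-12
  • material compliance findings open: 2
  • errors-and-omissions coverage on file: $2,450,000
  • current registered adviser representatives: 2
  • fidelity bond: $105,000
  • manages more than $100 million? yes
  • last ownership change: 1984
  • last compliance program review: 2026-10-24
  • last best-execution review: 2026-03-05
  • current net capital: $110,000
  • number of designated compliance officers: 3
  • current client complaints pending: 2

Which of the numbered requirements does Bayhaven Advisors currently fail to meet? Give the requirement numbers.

1, 2, 5, 6, 7, 8, 9, 10, 11

1. net capital $110,000 < $120,000 → not met
2. fidelity bond $105,000 < $125,000 → not met
3. designated compliance officers 3 ≥ 2 → met
4. registered adviser representatives 2 ≥ 2 → met
5. business-continuity plan absent → not met
6. errors-and-omissions coverage $2,450,000 < $2,675,000 → not met
7. material compliance findings open 2 > 1 → not met
8. compliance program review 48 days ago vs limit 45 → not met
9. client complaints pending 2 > 0 → not met
10. best-execution review 281 days ago vs limit 270 → not met
11. condition 'manages more than $100 million' holds; code-of-ethics attestation 578 days ago vs limit 540 → not met
Not met: 1, 2, 5, 6, 7, 8, 9, 10, 11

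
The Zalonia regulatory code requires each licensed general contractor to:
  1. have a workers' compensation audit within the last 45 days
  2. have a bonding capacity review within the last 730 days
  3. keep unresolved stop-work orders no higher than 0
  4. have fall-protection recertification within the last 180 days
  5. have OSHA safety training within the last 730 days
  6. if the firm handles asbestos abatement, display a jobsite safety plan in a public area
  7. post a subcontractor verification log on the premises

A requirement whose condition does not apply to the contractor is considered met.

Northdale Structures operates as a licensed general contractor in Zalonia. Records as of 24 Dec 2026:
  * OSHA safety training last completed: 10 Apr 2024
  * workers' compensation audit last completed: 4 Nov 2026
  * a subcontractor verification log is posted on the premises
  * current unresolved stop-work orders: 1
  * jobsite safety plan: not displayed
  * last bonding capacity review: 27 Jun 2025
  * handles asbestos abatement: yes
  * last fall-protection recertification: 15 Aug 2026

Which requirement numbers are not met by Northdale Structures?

1, 3, 5, 6

1. workers' compensation audit 50 days ago vs limit 45 → not met
2. bonding capacity review 545 days ago vs limit 730 → met
3. unresolved stop-work orders 1 > 0 → not met
4. fall-protection recertification 131 days ago vs limit 180 → met
5. OSHA safety training 988 days ago vs limit 730 → not met
6. condition 'handles asbestos abatement' holds; jobsite safety plan absent → not met
7. subcontractor verification log present → met
Not met: 1, 3, 5, 6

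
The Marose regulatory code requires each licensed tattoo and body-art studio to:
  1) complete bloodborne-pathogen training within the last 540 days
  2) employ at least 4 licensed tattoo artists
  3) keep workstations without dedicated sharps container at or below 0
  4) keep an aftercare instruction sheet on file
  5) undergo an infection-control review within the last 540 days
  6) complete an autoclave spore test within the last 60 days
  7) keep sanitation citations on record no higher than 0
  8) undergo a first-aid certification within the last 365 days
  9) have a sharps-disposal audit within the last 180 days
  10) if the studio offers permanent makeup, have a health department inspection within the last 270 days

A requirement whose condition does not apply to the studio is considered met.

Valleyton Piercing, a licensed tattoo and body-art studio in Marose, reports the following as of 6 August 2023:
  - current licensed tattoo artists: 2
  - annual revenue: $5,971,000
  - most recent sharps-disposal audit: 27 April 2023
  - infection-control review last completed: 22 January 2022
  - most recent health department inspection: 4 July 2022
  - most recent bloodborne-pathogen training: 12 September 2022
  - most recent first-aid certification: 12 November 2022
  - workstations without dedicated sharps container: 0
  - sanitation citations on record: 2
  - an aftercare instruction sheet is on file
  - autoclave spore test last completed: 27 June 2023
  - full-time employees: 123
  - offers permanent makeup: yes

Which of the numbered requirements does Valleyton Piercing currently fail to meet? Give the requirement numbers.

2, 5, 7, 10

1. bloodborne-pathogen training 328 days ago vs limit 540 → met
2. licensed tattoo artists 2 < 4 → not met
3. workstations without dedicated sharps container 0 ≤ 0 → met
4. aftercare instruction sheet present → met
5. infection-control review 561 days ago vs limit 540 → not met
6. autoclave spore test 40 days ago vs limit 60 → met
7. sanitation citations on record 2 > 0 → not met
8. first-aid certification 267 days ago vs limit 365 → met
9. sharps-disposal audit 101 days ago vs limit 180 → met
10. condition 'offers permanent makeup' holds; health department inspection 398 days ago vs limit 270 → not met
Not met: 2, 5, 7, 10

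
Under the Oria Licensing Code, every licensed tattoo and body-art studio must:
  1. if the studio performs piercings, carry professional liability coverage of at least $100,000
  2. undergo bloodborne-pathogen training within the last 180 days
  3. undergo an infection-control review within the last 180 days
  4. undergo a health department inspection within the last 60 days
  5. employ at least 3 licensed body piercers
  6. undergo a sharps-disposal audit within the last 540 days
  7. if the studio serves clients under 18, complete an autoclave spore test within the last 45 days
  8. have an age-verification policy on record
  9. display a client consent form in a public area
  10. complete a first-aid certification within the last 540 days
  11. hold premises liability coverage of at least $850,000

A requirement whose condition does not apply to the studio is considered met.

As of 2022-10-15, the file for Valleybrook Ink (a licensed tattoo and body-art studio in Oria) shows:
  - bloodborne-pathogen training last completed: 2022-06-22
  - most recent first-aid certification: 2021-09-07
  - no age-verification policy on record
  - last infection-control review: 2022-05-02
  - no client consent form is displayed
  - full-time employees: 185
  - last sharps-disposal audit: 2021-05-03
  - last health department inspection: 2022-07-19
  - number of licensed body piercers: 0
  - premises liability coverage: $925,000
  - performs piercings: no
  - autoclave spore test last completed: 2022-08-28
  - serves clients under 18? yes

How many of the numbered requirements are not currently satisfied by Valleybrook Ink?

5

1. condition 'performs piercings' does not hold → requirement n/a → met
2. bloodborne-pathogen training 115 days ago vs limit 180 → met
3. infection-control review 166 days ago vs limit 180 → met
4. health department inspection 88 days ago vs limit 60 → not met
5. licensed body piercers 0 < 3 → not met
6. sharps-disposal audit 530 days ago vs limit 540 → met
7. condition 'serves clients under 18' holds; autoclave spore test 48 days ago vs limit 45 → not met
8. age-verification policy absent → not met
9. client consent form absent → not met
10. first-aid certification 403 days ago vs limit 540 → met
11. premises liability coverage $925,000 ≥ $850,000 → met
Not met: 5 of 11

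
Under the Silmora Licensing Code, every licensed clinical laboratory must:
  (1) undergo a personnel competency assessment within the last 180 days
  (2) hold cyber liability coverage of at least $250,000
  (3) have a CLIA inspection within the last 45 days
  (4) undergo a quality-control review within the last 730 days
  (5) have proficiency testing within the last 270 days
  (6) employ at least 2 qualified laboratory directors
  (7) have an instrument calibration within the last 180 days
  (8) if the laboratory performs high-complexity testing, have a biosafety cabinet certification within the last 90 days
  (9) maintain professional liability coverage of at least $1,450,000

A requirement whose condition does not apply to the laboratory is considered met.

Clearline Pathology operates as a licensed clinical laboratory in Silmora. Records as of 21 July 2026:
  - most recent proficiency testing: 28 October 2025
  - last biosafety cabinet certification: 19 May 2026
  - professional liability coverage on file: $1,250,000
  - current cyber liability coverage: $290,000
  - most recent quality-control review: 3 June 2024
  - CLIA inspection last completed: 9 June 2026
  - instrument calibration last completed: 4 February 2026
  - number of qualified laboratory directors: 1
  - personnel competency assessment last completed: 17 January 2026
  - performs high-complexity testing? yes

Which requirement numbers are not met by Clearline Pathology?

1. personnel competency assessment 185 days ago vs limit 180 → not met
2. cyber liability coverage $290,000 ≥ $250,000 → met
3. CLIA inspection 42 days ago vs limit 45 → met
4. quality-control review 778 days ago vs limit 730 → not met
5. proficiency testing 266 days ago vs limit 270 → met
6. qualified laboratory directors 1 < 2 → not met
7. instrument calibration 167 days ago vs limit 180 → met
8. condition 'performs high-complexity testing' holds; biosafety cabinet certification 63 days ago vs limit 90 → met
9. professional liability coverage $1,250,000 < $1,450,000 → not met
Not met: 1, 4, 6, 9

1, 4, 6, 9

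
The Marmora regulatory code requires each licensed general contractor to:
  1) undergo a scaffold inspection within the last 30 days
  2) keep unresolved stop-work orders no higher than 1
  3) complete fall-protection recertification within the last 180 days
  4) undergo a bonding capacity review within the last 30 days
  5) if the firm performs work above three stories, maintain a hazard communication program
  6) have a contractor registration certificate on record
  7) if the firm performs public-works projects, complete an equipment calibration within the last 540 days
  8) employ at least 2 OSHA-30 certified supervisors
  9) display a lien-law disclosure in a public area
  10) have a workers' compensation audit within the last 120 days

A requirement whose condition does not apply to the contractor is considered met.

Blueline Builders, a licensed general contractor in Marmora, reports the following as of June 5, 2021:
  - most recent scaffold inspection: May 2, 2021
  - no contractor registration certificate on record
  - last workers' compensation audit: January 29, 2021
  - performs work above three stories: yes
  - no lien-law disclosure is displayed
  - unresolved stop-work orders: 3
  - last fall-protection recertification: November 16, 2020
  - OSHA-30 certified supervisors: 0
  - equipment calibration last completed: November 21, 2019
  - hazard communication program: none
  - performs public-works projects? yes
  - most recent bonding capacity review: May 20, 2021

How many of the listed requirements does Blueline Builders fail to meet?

9

1. scaffold inspection 34 days ago vs limit 30 → not met
2. unresolved stop-work orders 3 > 1 → not met
3. fall-protection recertification 201 days ago vs limit 180 → not met
4. bonding capacity review 16 days ago vs limit 30 → met
5. condition 'performs work above three stories' holds; hazard communication program absent → not met
6. contractor registration certificate absent → not met
7. condition 'performs public-works projects' holds; equipment calibration 562 days ago vs limit 540 → not met
8. OSHA-30 certified supervisors 0 < 2 → not met
9. lien-law disclosure absent → not met
10. workers' compensation audit 127 days ago vs limit 120 → not met
Not met: 9 of 10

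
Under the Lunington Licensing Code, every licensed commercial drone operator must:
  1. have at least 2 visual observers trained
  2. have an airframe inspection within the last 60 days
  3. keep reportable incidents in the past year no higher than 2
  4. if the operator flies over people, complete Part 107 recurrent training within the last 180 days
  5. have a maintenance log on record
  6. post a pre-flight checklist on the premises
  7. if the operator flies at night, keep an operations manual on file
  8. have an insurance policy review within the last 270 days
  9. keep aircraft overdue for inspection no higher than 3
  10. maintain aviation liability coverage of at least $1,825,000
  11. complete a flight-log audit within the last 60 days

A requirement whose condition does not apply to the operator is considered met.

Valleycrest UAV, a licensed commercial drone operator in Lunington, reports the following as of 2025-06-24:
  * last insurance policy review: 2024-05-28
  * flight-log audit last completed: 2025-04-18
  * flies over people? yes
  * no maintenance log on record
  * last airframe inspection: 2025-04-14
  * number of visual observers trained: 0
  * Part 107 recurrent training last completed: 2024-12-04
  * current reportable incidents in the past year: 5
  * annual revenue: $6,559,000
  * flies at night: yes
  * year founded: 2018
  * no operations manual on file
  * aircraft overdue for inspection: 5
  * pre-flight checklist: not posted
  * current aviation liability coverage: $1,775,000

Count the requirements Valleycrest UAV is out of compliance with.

1. visual observers trained 0 < 2 → not met
2. airframe inspection 71 days ago vs limit 60 → not met
3. reportable incidents in the past year 5 > 2 → not met
4. condition 'flies over people' holds; Part 107 recurrent training 202 days ago vs limit 180 → not met
5. maintenance log absent → not met
6. pre-flight checklist absent → not met
7. condition 'flies at night' holds; operations manual absent → not met
8. insurance policy review 392 days ago vs limit 270 → not met
9. aircraft overdue for inspection 5 > 3 → not met
10. aviation liability coverage $1,775,000 < $1,825,000 → not met
11. flight-log audit 67 days ago vs limit 60 → not met
Not met: 11 of 11

11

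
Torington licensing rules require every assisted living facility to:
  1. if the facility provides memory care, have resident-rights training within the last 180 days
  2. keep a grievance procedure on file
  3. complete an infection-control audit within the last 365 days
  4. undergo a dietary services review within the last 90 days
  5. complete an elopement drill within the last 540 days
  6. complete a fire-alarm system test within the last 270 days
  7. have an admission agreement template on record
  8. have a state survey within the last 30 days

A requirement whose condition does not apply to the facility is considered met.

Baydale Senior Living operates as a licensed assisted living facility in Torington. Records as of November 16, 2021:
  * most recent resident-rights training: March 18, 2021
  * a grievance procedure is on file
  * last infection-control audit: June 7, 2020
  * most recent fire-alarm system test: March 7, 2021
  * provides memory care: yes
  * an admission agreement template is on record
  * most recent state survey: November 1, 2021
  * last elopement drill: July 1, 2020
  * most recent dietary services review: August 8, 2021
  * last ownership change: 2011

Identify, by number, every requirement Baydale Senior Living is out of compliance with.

1. condition 'provides memory care' holds; resident-rights training 243 days ago vs limit 180 → not met
2. grievance procedure present → met
3. infection-control audit 527 days ago vs limit 365 → not met
4. dietary services review 100 days ago vs limit 90 → not met
5. elopement drill 503 days ago vs limit 540 → met
6. fire-alarm system test 254 days ago vs limit 270 → met
7. admission agreement template present → met
8. state survey 15 days ago vs limit 30 → met
Not met: 1, 3, 4

1, 3, 4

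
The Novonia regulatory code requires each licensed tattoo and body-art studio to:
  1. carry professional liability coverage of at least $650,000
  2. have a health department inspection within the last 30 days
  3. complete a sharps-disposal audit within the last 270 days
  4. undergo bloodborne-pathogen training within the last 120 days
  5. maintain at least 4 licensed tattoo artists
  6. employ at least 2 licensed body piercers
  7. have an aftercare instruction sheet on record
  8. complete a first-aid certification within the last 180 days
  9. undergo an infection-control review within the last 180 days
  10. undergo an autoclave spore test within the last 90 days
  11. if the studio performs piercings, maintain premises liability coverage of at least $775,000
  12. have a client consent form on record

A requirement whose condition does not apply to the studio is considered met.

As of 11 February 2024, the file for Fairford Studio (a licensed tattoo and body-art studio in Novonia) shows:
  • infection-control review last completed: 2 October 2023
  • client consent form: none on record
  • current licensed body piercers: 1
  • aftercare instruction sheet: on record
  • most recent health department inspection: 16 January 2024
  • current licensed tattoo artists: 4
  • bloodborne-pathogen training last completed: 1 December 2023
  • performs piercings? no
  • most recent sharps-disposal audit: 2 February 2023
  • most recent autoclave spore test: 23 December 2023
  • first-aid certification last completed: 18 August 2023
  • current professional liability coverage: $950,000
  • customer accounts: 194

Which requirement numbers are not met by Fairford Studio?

3, 6, 12

1. professional liability coverage $950,000 ≥ $650,000 → met
2. health department inspection 26 days ago vs limit 30 → met
3. sharps-disposal audit 374 days ago vs limit 270 → not met
4. bloodborne-pathogen training 72 days ago vs limit 120 → met
5. licensed tattoo artists 4 ≥ 4 → met
6. licensed body piercers 1 < 2 → not met
7. aftercare instruction sheet present → met
8. first-aid certification 177 days ago vs limit 180 → met
9. infection-control review 132 days ago vs limit 180 → met
10. autoclave spore test 50 days ago vs limit 90 → met
11. condition 'performs piercings' does not hold → requirement n/a → met
12. client consent form absent → not met
Not met: 3, 6, 12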